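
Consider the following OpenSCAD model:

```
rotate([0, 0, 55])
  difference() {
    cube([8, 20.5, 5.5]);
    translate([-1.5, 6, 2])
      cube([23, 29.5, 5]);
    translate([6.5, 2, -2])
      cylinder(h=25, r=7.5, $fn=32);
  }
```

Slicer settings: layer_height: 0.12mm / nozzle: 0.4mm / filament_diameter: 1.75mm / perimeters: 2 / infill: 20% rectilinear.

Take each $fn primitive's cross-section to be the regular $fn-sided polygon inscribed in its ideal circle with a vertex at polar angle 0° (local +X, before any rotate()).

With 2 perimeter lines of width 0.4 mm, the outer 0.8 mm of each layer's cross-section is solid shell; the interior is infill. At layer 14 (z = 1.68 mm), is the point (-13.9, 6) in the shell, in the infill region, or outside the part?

At z = 1.68 mm: the cube (footprint 8×20.5) is included at this height; the cube at (-1.5, 6) does not reach this height (z outside [2, 7]); the r=7.5 cylinder at (6.5, 2) contributes a regular 32-gon of circumradius 7.5; Taking the first minus the rest: starting from the 8×20.5 cube, the r=7.5 cylinder at (6.5, 2) partially overlaps it — only the 68.60 mm² overlap (of its 175.58 mm²) is removed, clipping the outline — 1 connected region; (rotated 55° about Z; rotation is an isometry so areas/perimeters/island counts are preserved). Overall, the cross-section is a single solid region. Undo the 55° rotation: the query point maps to (-3.058, 14.828) in the un-rotated model frame. The nearest boundary edge runs (0.00, 5.67)→(0.00, 20.50); distance from the point to it = 3.06 mm. The point is not inside any of the regions above, so it lies outside the cross-section (3.06 mm from the nearest boundary).

outside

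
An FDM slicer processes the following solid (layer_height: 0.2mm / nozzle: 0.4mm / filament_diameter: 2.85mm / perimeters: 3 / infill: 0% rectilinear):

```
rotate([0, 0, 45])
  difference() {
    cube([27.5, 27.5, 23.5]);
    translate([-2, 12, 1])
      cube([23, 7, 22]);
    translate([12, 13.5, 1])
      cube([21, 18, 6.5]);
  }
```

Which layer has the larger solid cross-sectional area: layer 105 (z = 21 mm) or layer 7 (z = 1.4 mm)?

Layer 105 (z = 21): the cube is present — its section is the full 27.5×27.5 rectangle (area 756.25 mm²); the 23×7 cube at (-2, 12) contributes its full rectangle (area 161.00 mm²); the cube at (12, 13.5) is not intersected at this z (z outside [1, 7.5]); Taking the first minus the rest: starting from the 27.5×27.5 cube (756.25 mm²), the 23×7 cube at (-2, 12) partially overlaps it — only the 147.00 mm² overlap (of its 161.00 mm²) is removed, clipping the outline — area = 609.25 mm²; (rotated 45° about Z; rotation is an isometry so areas/perimeters/island counts are preserved). So its area = 609.25 mm². Layer 7 (z = 1.4): the cube is present — its section is the full 27.5×27.5 rectangle (area 756.25 mm²); the cube at (-2, 12) is present — its section is the full 23×7 rectangle (area 161.00 mm²); the cube at (12, 13.5) is present — its section is the full 21×18 rectangle (area 378.00 mm²); Taking the first minus the rest: starting from the 27.5×27.5 cube (756.25 mm²), the 23×7 cube at (-2, 12) partially overlaps it — only the 147.00 mm² overlap (of its 161.00 mm²) is removed, clipping the outline; the 21×18 cube at (12, 13.5) partially overlaps it — only the 167.50 mm² overlap (of its 378.00 mm²) is removed, clipping the outline — area = 441.75 mm²; (whole slice rotated 45° about Z — lengths, areas and connectivity unchanged). So its area = 441.75 mm². Layer 105 is larger (609.25 vs 441.75 mm²).

layer 105 (z = 21 mm)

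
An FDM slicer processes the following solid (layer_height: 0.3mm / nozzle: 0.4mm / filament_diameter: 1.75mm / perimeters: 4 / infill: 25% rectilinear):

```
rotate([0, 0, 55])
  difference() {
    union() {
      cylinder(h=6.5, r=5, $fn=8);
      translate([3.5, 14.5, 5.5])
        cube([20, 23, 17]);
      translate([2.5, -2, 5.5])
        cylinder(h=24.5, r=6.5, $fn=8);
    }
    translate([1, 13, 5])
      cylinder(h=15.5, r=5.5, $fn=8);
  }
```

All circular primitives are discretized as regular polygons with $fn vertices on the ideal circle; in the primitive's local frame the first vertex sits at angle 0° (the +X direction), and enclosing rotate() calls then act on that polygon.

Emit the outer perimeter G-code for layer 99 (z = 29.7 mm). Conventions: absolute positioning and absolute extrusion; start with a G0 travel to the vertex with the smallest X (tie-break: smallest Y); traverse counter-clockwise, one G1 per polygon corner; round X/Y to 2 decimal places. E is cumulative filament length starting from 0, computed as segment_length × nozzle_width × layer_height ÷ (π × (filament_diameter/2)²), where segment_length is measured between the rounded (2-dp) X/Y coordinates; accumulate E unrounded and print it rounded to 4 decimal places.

At z = 29.7 mm: the cylinder does not reach this height (z outside [0, 6.5]); the cube at (3.5, 14.5) does not reach this height (z outside [5.5, 22.5]); the cylinder at (2.5, -2): section is a regular 8-gon, circumradius r=6.5; Combining (union): only the r=6.5 cylinder at (2.5, -2) is present, so the union is just that shape — 1 connected region; the cylinder at (1, 13) does not reach this height (z outside [5, 20.5]); Subtracting the remaining from the first: none of the subtracted shapes is present at this height, so the result so far is unchanged — 1 connected region; (rotated 55° about Z; rotation is an isometry so areas/perimeters/island counts are preserved). The outline is a single polygon with 8 vertices. Extrusion per mm of travel: 0.4 × 0.3 / (π × 0.875²) = 0.049890. Accumulating E over each segment gives final E = 1.9856.

G0 X-3.33 Y-0.23 Z29.70
G1 X-0.66 Y-4.42 E0.2479
G1 X4.20 Y-5.50 E0.4963
G1 X8.40 Y-2.83 E0.7446
G1 X9.47 Y2.03 E0.9928
G1 X6.80 Y6.23 E1.2411
G1 X1.94 Y7.30 E1.4894
G1 X-2.25 Y4.63 E1.7373
G1 X-3.33 Y-0.23 E1.9856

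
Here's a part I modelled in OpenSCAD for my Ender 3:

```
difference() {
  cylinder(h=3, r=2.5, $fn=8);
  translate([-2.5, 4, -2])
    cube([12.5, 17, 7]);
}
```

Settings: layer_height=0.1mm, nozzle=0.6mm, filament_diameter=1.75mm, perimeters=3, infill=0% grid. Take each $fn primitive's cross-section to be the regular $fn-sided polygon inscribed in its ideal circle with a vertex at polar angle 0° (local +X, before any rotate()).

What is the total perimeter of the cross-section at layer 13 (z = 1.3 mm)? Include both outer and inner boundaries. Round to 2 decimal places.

At z = 1.3 mm: the r=2.5 cylinder gives a regular 8-gon of circumradius 2.5 (constant along its height) (perimeter = 2·8·2.500·sin(180°/8) = 15.31 mm); the cube at (-2.5, 4) is present — its section is the full 12.5×17 rectangle (perimeter 59.00 mm); After the difference (first − rest): starting from the r=2.5 cylinder, the 12.5×17 cube at (-2.5, 4) misses the remaining region (no effect) — boundary = 15.31 mm. Overall, the cross-section is a single solid region. Total boundary length (outer) = 15.31 mm.

15.31 mm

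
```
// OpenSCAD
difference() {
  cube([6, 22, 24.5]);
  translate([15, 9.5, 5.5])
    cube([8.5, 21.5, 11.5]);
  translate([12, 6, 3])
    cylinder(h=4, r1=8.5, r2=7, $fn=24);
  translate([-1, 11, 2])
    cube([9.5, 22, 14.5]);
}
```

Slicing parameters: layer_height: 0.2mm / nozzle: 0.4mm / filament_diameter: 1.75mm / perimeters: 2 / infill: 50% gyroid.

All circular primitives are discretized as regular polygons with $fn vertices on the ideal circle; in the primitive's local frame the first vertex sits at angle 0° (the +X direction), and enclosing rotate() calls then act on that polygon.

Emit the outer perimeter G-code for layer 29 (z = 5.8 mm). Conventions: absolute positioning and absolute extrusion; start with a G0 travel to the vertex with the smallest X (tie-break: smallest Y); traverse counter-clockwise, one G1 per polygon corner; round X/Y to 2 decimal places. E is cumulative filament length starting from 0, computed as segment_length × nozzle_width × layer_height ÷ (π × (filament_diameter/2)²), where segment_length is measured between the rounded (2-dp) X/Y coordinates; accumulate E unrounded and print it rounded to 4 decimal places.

G0 X0.00 Y0.00 Z5.80
G1 X6.00 Y0.00 E0.1996
G1 X6.00 Y1.69 E0.2558
G1 X5.55 Y2.28 E0.2805
G1 X4.80 Y4.07 E0.3450
G1 X4.55 Y6.00 E0.4097
G1 X4.80 Y7.93 E0.4745
G1 X5.55 Y9.72 E0.5390
G1 X6.00 Y10.31 E0.5637
G1 X6.00 Y11.00 E0.5866
G1 X0.00 Y11.00 E0.7862
G1 X0.00 Y0.00 E1.1521

At z = 5.8 mm: the 6×22 cube contributes its full rectangle; the cube at (15, 9.5) is present — its section is the full 8.5×21.5 rectangle; the cone at (12, 6) (r1=8.5→r2=7) has section circumradius 7.450 here — a regular 24-gon; the cube at (-1, 11) is present — its section is the full 9.5×22 rectangle; Taking the first minus the rest: starting from the 6×22 cube, the 8.5×21.5 cube at (15, 9.5) misses the remaining region (no effect); the cone at (12, 6) partially overlaps it — only the 8.33 mm² overlap (of its 172.38 mm²) is removed, clipping the outline; the 9.5×22 cube at (-1, 11) partially overlaps it — only the 66.00 mm² overlap (of its 209.00 mm²) is removed, clipping the outline — 1 connected region. The outline is a single polygon with 11 vertices. Extrusion per mm of travel: 0.4 × 0.2 / (π × 0.875²) = 0.033260. Accumulating E over each segment gives final E = 1.1521.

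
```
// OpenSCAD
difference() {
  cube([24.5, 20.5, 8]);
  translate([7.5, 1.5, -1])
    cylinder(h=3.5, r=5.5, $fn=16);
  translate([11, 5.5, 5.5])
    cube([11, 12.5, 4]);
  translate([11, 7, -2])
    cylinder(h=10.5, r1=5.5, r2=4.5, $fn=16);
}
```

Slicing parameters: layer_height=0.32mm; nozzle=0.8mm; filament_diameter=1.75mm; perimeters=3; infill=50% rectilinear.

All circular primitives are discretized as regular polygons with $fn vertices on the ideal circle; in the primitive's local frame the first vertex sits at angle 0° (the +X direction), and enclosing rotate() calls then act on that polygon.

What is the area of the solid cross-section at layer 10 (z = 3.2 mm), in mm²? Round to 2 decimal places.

At z = 3.2 mm: the cube is present — its section is the full 24.5×20.5 rectangle (area 502.25 mm²); the cylinder at (7.5, 1.5) does not reach this height (z outside [-1, 2.5]); the cube at (11, 5.5) is absent (z outside [5.5, 9.5]); the cone at (11, 7): at t=0.495 of its height the radius interpolates to r₁+(r₂−r₁)t = 5.005, giving a regular 16-gon of that circumradius (area = (16/2)·5.005²·sin(360°/16) = 76.68 mm²); Subtracting the remaining from the first: starting from the 24.5×20.5 cube (502.25 mm²), the cone at (11, 7) lies wholly inside it (removes its full 76.68 mm² and its 31.24 mm outline becomes a hole wall) — area = 425.57 mm². Overall, the cross-section is one region with 1 hole. Net area = 425.57 mm².

425.57 mm²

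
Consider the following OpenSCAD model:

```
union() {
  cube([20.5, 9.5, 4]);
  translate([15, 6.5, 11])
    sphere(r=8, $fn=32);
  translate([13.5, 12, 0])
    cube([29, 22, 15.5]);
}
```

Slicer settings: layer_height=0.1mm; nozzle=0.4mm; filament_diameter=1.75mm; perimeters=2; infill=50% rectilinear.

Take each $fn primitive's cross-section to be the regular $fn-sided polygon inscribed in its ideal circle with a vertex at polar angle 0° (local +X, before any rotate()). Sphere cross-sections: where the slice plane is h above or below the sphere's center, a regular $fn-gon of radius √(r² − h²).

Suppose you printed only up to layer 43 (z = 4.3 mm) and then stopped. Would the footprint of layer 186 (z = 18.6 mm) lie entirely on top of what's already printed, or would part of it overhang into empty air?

entirely on top

Compare the two slices. At z = 4.3: the cube is not intersected at this z (z outside [0, 4]); the sphere at (15, 6.5): section is a regular 32-gon, circumradius = √(r²−h²) = √(8²−6.7²) = 4.371 (area = (32/2)·4.371²·sin(360°/32) = 59.65 mm²); the cube at (13.5, 12) is present — its section is the full 29×22 rectangle (area 638.00 mm²); Taking the union: the 2 present regions are separate (no shared area or edge), so areas and boundary lengths simply add and each stays a separate island — area = 697.65 mm². At z = 18.6: the cube is absent (z outside [0, 4]); the r=8 sphere at (15, 6.5) slices to a regular 32-gon of circumradius 2.498 (√(r²−h²) with h=7.6 from center) (area = (32/2)·2.498²·sin(360°/32) = 19.48 mm²); the cube at (13.5, 12) is not intersected at this z (z outside [0, 15.5]); Combining (union): only the r=8 sphere at (15, 6.5) is present, so the union is just that shape — area = 19.48 mm². Checking containment: the cross-section at z = 18.6 is a subset of the cross-section at z = 4.3.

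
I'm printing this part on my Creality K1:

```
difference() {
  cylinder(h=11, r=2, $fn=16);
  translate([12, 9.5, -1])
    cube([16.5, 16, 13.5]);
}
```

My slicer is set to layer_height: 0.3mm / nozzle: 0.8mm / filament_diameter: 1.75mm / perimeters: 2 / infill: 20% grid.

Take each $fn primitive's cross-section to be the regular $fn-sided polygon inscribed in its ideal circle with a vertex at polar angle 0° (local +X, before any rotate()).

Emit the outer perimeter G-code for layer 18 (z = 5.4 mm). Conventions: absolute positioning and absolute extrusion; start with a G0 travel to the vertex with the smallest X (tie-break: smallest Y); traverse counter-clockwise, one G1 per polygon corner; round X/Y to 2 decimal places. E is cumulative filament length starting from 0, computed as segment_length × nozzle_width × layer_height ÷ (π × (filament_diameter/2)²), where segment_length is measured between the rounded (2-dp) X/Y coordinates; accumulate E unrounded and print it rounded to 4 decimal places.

At z = 5.4 mm: the cylinder: section is a regular 16-gon, circumradius r=2; the 16.5×16 cube at (12, 9.5) contributes its full rectangle; Subtracting the remaining from the first: starting from the r=2 cylinder, the 16.5×16 cube at (12, 9.5) misses the remaining region (no effect) — 1 connected region. The outline is a single polygon with 16 vertices. Extrusion per mm of travel: 0.8 × 0.3 / (π × 0.875²) = 0.099780. Accumulating E over each segment gives final E = 1.2462.

G0 X-2.00 Y0.00 Z5.40
G1 X-1.85 Y-0.77 E0.0783
G1 X-1.41 Y-1.41 E0.1558
G1 X-0.77 Y-1.85 E0.2333
G1 X0.00 Y-2.00 E0.3115
G1 X0.77 Y-1.85 E0.3898
G1 X1.41 Y-1.41 E0.4673
G1 X1.85 Y-0.77 E0.5448
G1 X2.00 Y0.00 E0.6231
G1 X1.85 Y0.77 E0.7014
G1 X1.41 Y1.41 E0.7789
G1 X0.77 Y1.85 E0.8563
G1 X0.00 Y2.00 E0.9346
G1 X-0.77 Y1.85 E1.0129
G1 X-1.41 Y1.41 E1.0904
G1 X-1.85 Y0.77 E1.1679
G1 X-2.00 Y0.00 E1.2462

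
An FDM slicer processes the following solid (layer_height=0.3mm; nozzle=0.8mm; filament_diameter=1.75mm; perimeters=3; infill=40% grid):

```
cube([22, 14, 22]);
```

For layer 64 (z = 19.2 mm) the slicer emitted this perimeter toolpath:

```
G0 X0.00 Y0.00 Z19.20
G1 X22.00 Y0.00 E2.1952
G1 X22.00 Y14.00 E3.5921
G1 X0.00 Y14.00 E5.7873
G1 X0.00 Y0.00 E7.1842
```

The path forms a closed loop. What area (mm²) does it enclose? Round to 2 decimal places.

308.00 mm²

Apply the shoelace formula to the sequence of (X, Y) vertices; enclosed area = 308.00 mm².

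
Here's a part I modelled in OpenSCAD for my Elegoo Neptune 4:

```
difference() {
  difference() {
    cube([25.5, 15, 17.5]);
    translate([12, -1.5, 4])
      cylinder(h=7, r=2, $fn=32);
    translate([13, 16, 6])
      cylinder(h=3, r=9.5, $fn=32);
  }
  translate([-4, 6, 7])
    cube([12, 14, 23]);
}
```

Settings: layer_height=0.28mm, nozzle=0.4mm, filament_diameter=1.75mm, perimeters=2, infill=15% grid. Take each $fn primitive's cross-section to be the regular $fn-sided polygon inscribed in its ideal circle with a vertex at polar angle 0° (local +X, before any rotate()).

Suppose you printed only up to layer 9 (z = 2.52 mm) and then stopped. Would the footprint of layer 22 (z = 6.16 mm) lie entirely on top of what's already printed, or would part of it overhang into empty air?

entirely on top

Compare the two slices. At z = 2.52: the 25.5×15 cube contributes its full rectangle (area 382.50 mm²); the cylinder at (12, -1.5) does not reach this height (z outside [4, 11]); the cylinder at (13, 16) does not reach this height (z outside [6, 9]); Subtracting the remaining from the first: none of the subtracted shapes is present at this height, so the 25.5×15 cube is unchanged — area = 382.50 mm²; the cube at (-4, 6) is absent (z outside [7, 30]); Taking the first minus the rest: none of the subtracted shapes is present at this height, so the result so far is unchanged — area = 382.50 mm². At z = 6.16: the cube (footprint 25.5×15) is included at this height (area 382.50 mm²); the cylinder at (12, -1.5): section is a regular 32-gon, circumradius r=2 (area = (32/2)·2.000²·sin(360°/32) = 12.49 mm²); the cylinder at (13, 16): section is a regular 32-gon, circumradius r=9.5 (area = (32/2)·9.500²·sin(360°/32) = 281.71 mm²); Subtracting the remaining from the first: starting from the 25.5×15 cube (382.50 mm²), the r=2 cylinder at (12, -1.5) partially overlaps it — only the 0.89 mm² overlap (of its 12.49 mm²) is removed, clipping the outline; the r=9.5 cylinder at (13, 16) partially overlaps it — only the 121.95 mm² overlap (of its 281.71 mm²) is removed, clipping the outline — area = 259.66 mm²; the cube at (-4, 6) is not intersected at this z (z outside [7, 30]); Taking the first minus the rest: none of the subtracted shapes is present at this height, so that combined region is unchanged — area = 259.66 mm². Checking containment: the cross-section at z = 6.16 is a subset of the cross-section at z = 2.52.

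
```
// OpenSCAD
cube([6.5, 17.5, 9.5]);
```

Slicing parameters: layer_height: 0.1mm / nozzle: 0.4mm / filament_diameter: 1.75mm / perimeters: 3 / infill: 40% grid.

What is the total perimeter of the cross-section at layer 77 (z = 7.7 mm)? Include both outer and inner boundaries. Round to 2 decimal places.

48.00 mm

At z = 7.7 mm: the cube is present — its section is the full 6.5×17.5 rectangle (perimeter 48.00 mm). Overall, the cross-section is a single solid region. Total boundary length (outer) = 48.00 mm.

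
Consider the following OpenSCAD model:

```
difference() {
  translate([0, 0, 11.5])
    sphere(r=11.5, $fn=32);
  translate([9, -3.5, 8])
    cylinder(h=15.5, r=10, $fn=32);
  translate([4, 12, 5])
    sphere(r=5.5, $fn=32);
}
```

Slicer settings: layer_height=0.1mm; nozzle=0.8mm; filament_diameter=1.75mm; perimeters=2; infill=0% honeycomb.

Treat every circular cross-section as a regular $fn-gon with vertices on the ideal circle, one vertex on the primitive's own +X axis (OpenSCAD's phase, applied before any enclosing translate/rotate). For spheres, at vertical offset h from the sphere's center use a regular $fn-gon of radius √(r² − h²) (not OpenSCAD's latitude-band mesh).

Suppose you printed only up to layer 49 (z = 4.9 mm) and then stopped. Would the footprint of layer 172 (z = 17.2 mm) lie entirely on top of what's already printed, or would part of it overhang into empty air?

part overhangs

Compare the two slices. At z = 4.9: the r=11.5 sphere slices to a regular 32-gon of circumradius 9.418 (√(r²−h²) with h=6.6 from center) (area = (32/2)·9.418²·sin(360°/32) = 276.84 mm²); the cylinder at (9, -3.5) is absent (z outside [8, 23.5]); the r=5.5 sphere at (4, 12) contributes a regular 32-gon of circumradius √(5.5²−0.1²) = 5.499 (area = (32/2)·5.499²·sin(360°/32) = 94.39 mm²); After the difference (first − rest): starting from the r=11.5 sphere (276.84 mm²), the r=5.5 sphere at (4, 12) partially overlaps it — only the 11.25 mm² overlap (of its 94.39 mm²) is removed, clipping the outline — area = 265.59 mm². At z = 17.2: the r=11.5 sphere contributes a regular 32-gon of circumradius √(11.5²−5.7²) = 9.988 (area = (32/2)·9.988²·sin(360°/32) = 311.40 mm²); the r=10 cylinder at (9, -3.5) gives a regular 32-gon of circumradius 10 (constant along its height) (area = (32/2)·10.000²·sin(360°/32) = 312.14 mm²); the sphere at (4, 12) is not intersected at this z (|z−center|=12.200 > r=5.5); Subtracting the remaining from the first: starting from the r=11.5 sphere (311.40 mm²), the r=10 cylinder at (9, -3.5) partially overlaps it — only the 127.21 mm² overlap (of its 312.14 mm²) is removed, clipping the outline — area = 184.19 mm². Checking containment: at z = 17.2 the cross-section extends beyond the z = 4.9 cross-section by about 33.87 mm².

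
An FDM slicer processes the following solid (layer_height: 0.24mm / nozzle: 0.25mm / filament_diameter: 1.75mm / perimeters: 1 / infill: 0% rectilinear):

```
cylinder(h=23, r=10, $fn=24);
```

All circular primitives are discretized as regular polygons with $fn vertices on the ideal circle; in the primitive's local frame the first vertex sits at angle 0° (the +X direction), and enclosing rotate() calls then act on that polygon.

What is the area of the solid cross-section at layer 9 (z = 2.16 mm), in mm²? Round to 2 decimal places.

At z = 2.16 mm: the r=10 cylinder gives a regular 24-gon of circumradius 10 (constant along its height) (area = (24/2)·10.000²·sin(360°/24) = 310.58 mm²). Overall, the cross-section is a single solid region. Net area = 310.58 mm².

310.58 mm²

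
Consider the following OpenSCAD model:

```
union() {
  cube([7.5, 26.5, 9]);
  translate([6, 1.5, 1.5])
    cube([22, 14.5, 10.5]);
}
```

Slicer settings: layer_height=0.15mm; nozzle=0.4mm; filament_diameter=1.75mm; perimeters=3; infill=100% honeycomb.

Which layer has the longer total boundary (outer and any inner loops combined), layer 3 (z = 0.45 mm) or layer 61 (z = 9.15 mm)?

layer 61 (z = 9.15 mm)

Layer 3 (z = 0.45): the cube (footprint 7.5×26.5) is included at this height (perimeter 68.00 mm); the cube at (6, 1.5) is not intersected at this z (z outside [1.5, 12]); Merging all regions: only the 7.5×26.5 cube is present, so the union is just that shape — boundary = 68.00 mm. So its perimeter = 68.00 mm. Layer 61 (z = 9.15): the cube is not intersected at this z (z outside [0, 9]); the 22×14.5 cube at (6, 1.5) contributes its full rectangle (perimeter 73.00 mm); Combining (union): only the 22×14.5 cube at (6, 1.5) is present, so the union is just that shape — boundary = 73.00 mm. So its perimeter = 73.00 mm. Layer 61 is larger (73.00 vs 68.00 mm).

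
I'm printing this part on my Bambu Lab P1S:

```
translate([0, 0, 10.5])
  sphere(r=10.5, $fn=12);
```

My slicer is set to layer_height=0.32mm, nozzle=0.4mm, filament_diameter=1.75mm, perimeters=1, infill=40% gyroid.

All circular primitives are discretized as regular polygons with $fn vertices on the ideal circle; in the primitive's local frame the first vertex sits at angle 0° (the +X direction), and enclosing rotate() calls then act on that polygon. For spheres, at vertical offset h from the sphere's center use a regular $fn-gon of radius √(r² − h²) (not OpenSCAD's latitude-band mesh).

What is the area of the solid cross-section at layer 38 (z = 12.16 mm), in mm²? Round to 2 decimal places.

322.48 mm²

At z = 12.16 mm: the sphere: section is a regular 12-gon, circumradius = √(r²−h²) = √(10.5²−1.66²) = 10.368 (area = (12/2)·10.368²·sin(360°/12) = 322.48 mm²). Overall, the cross-section is a single solid region. Net area = 322.48 mm².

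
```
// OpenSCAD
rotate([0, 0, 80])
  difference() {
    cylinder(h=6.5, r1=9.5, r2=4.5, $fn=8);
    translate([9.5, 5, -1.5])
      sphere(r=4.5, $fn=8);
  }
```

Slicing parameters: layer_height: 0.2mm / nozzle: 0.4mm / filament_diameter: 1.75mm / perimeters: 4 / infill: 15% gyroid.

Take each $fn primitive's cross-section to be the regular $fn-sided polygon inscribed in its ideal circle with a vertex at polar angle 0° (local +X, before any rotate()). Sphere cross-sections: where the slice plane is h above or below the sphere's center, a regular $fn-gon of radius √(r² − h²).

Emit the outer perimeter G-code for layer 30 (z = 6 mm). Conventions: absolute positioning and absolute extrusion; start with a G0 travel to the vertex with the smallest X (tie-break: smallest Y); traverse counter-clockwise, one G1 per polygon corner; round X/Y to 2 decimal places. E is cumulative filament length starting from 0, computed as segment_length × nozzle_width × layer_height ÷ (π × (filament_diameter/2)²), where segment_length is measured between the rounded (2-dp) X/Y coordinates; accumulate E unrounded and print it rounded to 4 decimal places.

At z = 6 mm: the cone: at t=0.923 of its height the radius interpolates to r₁+(r₂−r₁)t = 4.885, giving a regular 8-gon of that circumradius; the sphere at (9.5, 5) is absent (|z−center|=7.500 > r=4.5); After the difference (first − rest): none of the subtracted shapes is present at this height, so the cone is unchanged — 1 connected region; (rotated 80° about Z; rotation is an isometry so areas/perimeters/island counts are preserved). The outline is a single polygon with 8 vertices. Extrusion per mm of travel: 0.4 × 0.2 / (π × 0.875²) = 0.033260. Accumulating E over each segment gives final E = 0.9945.

G0 X-4.81 Y0.85 Z6.00
G1 X-4.00 Y-2.80 E0.1244
G1 X-0.85 Y-4.81 E0.2486
G1 X2.80 Y-4.00 E0.3730
G1 X4.81 Y-0.85 E0.4973
G1 X4.00 Y2.80 E0.6216
G1 X0.85 Y4.81 E0.7459
G1 X-2.80 Y4.00 E0.8703
G1 X-4.81 Y0.85 E0.9945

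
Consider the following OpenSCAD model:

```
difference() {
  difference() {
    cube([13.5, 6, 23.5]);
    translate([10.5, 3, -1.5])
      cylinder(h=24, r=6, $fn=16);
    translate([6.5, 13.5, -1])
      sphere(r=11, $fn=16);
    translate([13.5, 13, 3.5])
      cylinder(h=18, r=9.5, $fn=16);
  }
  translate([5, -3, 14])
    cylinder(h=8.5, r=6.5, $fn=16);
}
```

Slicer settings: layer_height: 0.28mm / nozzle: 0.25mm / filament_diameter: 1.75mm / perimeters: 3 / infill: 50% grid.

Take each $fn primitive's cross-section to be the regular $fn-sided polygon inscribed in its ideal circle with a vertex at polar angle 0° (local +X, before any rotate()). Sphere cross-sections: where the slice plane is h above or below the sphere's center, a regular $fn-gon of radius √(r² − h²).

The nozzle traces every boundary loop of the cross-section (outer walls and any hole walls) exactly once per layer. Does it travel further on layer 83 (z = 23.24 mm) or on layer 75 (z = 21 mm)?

Layer 83 (z = 23.24): the cube is present — its section is the full 13.5×6 rectangle (perimeter 39.00 mm); the cylinder at (10.5, 3) does not reach this height (z outside [-1.5, 22.5]); the sphere at (6.5, 13.5) is not intersected at this z (|z−center|=24.240 > r=11); the cylinder at (13.5, 13) is absent (z outside [3.5, 21.5]); Subtracting the remaining from the first: none of the subtracted shapes is present at this height, so the 13.5×6 cube is unchanged — boundary = 39.00 mm; the cylinder at (5, -3) does not reach this height (z outside [14, 22.5]); Taking the first minus the rest: none of the subtracted shapes is present at this height, so that combined region is unchanged — boundary = 39.00 mm. So its perimeter = 39.00 mm. Layer 75 (z = 21): the 13.5×6 cube contributes its full rectangle (perimeter 39.00 mm); the r=6 cylinder at (10.5, 3) gives a regular 16-gon of circumradius 6 (constant along its height) (perimeter = 2·16·6.000·sin(180°/16) = 37.46 mm); the sphere at (6.5, 13.5) is not intersected at this z (|z−center|=22.000 > r=11); the r=9.5 cylinder at (13.5, 13) contributes a regular 16-gon of circumradius 9.5 (perimeter = 2·16·9.500·sin(180°/16) = 59.31 mm); Taking the first minus the rest: starting from the 13.5×6 cube, the r=6 cylinder at (10.5, 3) partially overlaps it — only the 51.98 mm² overlap (of its 110.21 mm²) is removed, clipping the outline; the r=9.5 cylinder at (13.5, 13) misses the remaining region (no effect) — boundary = 23.23 mm; the r=6.5 cylinder at (5, -3) gives a regular 16-gon of circumradius 6.5 (constant along its height) (perimeter = 2·16·6.500·sin(180°/16) = 40.58 mm); After the difference (first − rest): starting from that combined region, the r=6.5 cylinder at (5, -3) partially overlaps it — only the 12.77 mm² overlap (of its 129.35 mm²) is removed, clipping the outline — boundary = 18.57 mm. So its perimeter = 18.57 mm. Layer 83 is larger (39.00 vs 18.57 mm).

layer 83 (z = 23.24 mm)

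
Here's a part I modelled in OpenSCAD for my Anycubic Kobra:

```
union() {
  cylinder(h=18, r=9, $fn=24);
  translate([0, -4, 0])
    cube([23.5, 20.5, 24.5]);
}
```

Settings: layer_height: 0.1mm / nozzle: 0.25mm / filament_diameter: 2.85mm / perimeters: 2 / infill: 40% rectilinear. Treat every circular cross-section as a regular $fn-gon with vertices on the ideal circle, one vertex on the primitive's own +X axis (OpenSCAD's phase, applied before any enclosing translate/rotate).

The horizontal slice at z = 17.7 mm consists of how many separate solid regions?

At z = 17.7 mm: the cylinder: section is a regular 24-gon, circumradius r=9; the cube at (0, -4) is present — its section is the full 23.5×20.5 rectangle; Combining (union): the regions partially overlap (shared area 97.45 mm²), so overlapping operands fuse into one piece — 1 connected region. The result has 1 disconnected region.

1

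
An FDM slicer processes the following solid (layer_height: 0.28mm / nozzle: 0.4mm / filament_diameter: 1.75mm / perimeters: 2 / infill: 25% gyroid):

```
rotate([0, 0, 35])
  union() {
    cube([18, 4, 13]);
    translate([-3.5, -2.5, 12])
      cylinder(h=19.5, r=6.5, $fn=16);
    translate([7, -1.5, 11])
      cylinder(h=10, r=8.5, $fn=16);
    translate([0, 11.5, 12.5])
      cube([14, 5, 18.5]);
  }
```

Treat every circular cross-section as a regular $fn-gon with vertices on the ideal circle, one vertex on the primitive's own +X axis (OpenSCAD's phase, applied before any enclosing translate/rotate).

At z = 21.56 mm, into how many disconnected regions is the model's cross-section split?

At z = 21.56 mm: the cube is not intersected at this z (z outside [0, 13]); the r=6.5 cylinder at (-3.5, -2.5) contributes a regular 16-gon of circumradius 6.5; the cylinder at (7, -1.5) is not intersected at this z (z outside [11, 21]); the 14×5 cube at (0, 11.5) contributes its full rectangle; Merging all regions: the 2 present regions are separate (no shared area or edge), so areas and boundary lengths simply add and each stays a separate island — 2 connected regions; (whole slice rotated 35° about Z — lengths, areas and connectivity unchanged). The result has 2 disconnected regions.

2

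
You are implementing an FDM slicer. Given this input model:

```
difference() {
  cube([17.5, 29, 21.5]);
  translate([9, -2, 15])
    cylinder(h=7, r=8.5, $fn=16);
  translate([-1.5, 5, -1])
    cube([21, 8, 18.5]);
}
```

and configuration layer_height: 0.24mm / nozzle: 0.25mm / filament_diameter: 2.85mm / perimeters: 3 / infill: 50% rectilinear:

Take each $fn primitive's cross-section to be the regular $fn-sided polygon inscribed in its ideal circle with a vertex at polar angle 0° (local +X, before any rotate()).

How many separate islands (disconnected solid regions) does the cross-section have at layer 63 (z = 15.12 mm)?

3

At z = 15.12 mm: the cube is present — its section is the full 17.5×29 rectangle; the r=8.5 cylinder at (9, -2) contributes a regular 16-gon of circumradius 8.5; the 21×8 cube at (-1.5, 5) contributes its full rectangle; Subtracting the remaining from the first: starting from the 17.5×29 cube, the r=8.5 cylinder at (9, -2) partially overlaps it — only the 77.39 mm² overlap (of its 221.19 mm²) is removed, clipping the outline; the 21×8 cube at (-1.5, 5) partially overlaps it — only the 131.26 mm² overlap (of its 168.00 mm²) is removed, clipping the outline — 3 connected regions. Overall, the cross-section has 3 separate islands. Island count = 3.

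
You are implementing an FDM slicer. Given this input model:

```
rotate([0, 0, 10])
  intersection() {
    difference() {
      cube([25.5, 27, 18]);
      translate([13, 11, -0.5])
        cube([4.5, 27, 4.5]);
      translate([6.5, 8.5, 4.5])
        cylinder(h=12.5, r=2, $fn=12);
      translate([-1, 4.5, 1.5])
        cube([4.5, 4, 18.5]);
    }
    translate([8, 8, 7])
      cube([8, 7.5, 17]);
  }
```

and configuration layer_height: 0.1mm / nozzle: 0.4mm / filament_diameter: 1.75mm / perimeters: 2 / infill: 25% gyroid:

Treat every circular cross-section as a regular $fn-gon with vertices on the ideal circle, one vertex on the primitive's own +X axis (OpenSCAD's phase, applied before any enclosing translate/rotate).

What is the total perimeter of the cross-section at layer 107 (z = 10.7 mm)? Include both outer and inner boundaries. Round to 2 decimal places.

At z = 10.7 mm: the 25.5×27 cube contributes its full rectangle (perimeter 105.00 mm); the cube at (13, 11) is absent (z outside [-0.5, 4]); the r=2 cylinder at (6.5, 8.5) gives a regular 12-gon of circumradius 2 (constant along its height) (perimeter = 2·12·2.000·sin(180°/12) = 12.42 mm); the 4.5×4 cube at (-1, 4.5) contributes its full rectangle (perimeter 17.00 mm); After the difference (first − rest): starting from the 25.5×27 cube, the r=2 cylinder at (6.5, 8.5) lies wholly inside it (removes its full 12.00 mm² and its 12.42 mm outline becomes a hole wall); the 4.5×4 cube at (-1, 4.5) partially overlaps it — only the 14.00 mm² overlap (of its 18.00 mm²) is removed, clipping the outline — boundary (outer + 1 inner loop) = 124.42 mm; the cube at (8, 8) (footprint 8×7.5) is included at this height (perimeter 31.00 mm); Taking the intersection: the 8×7.5 cube at (8, 8) partially overlaps that combined region; clipping to the common part keeps 59.39 mm² — boundary = 30.78 mm; (rotated 10° about Z; rotation is an isometry so areas/perimeters/island counts are preserved). Overall, the cross-section is a single solid region. Total boundary length (outer) = 30.78 mm.

30.78 mm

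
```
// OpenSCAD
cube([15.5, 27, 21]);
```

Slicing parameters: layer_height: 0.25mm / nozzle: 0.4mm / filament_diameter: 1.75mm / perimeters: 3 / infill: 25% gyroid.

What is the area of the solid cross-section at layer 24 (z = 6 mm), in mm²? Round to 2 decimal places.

At z = 6 mm: the cube (footprint 15.5×27) is included at this height (area 418.50 mm²). Overall, the cross-section is a single solid region. Net area = 418.50 mm².

418.50 mm²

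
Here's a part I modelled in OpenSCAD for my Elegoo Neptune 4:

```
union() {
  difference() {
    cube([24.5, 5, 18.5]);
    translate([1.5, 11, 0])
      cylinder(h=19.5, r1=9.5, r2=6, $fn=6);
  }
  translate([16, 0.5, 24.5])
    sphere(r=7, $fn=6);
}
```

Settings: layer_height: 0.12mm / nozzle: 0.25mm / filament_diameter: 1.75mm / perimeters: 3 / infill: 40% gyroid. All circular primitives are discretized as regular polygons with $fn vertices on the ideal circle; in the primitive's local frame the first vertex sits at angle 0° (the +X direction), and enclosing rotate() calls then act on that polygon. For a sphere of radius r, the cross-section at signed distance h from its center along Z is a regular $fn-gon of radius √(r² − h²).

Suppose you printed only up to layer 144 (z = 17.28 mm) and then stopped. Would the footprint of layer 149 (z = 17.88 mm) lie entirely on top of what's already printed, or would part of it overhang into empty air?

part overhangs

Compare the two slices. At z = 17.28: the cube is present — its section is the full 24.5×5 rectangle (area 122.50 mm²); the cone at (1.5, 11): at t=0.886 of its height the radius interpolates to r₁+(r₂−r₁)t = 6.398, giving a regular 6-gon of that circumradius (area = (6/2)·6.398²·sin(360°/6) = 106.37 mm²); Subtracting the remaining from the first: starting from the 24.5×5 cube (122.50 mm²), the cone at (1.5, 11) misses the remaining region (no effect) — area = 122.50 mm²; the sphere at (16, 0.5) does not reach this height (|z−center|=7.220 > r=7); Combining (union): only the result so far is present, so the union is just that shape — area = 122.50 mm². At z = 17.88: the cube is present — its section is the full 24.5×5 rectangle (area 122.50 mm²); the cone at (1.5, 11) (r1=9.5→r2=6) has section circumradius 6.291 here — a regular 6-gon (area = (6/2)·6.291²·sin(360°/6) = 102.82 mm²); Taking the first minus the rest: starting from the 24.5×5 cube (122.50 mm²), the cone at (1.5, 11) misses the remaining region (no effect) — area = 122.50 mm²; the sphere at (16, 0.5): section is a regular 6-gon, circumradius = √(r²−h²) = √(7²−6.62²) = 2.275 (area = (6/2)·2.275²·sin(360°/6) = 13.45 mm²); Combining (union): the regions partially overlap — summed areas 135.95 mm² minus the doubly-counted overlap 8.85 mm² gives 127.09 mm² — area = 127.09 mm². Checking containment: at z = 17.88 the cross-section extends beyond the z = 17.28 cross-section by about 4.59 mm².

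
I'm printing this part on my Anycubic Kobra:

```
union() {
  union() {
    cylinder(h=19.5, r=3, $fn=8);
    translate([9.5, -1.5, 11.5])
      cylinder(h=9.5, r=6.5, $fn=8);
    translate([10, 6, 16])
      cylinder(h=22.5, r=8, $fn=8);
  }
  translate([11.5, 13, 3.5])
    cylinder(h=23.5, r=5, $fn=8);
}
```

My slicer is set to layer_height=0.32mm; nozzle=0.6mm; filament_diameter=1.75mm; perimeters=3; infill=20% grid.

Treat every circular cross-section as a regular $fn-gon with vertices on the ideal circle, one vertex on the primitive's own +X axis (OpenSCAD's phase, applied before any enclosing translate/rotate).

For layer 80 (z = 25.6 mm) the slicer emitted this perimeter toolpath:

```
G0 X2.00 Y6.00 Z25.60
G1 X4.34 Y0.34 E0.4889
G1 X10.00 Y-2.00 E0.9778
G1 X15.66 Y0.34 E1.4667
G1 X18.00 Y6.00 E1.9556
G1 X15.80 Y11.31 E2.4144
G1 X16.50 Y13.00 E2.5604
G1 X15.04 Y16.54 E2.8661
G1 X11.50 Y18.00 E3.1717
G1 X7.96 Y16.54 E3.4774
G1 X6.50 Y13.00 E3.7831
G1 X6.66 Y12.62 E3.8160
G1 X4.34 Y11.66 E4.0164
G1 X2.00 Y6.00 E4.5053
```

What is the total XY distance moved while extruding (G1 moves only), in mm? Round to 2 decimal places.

Sum the Euclidean lengths of each G1 segment: total = 56.44 mm.

56.44 mm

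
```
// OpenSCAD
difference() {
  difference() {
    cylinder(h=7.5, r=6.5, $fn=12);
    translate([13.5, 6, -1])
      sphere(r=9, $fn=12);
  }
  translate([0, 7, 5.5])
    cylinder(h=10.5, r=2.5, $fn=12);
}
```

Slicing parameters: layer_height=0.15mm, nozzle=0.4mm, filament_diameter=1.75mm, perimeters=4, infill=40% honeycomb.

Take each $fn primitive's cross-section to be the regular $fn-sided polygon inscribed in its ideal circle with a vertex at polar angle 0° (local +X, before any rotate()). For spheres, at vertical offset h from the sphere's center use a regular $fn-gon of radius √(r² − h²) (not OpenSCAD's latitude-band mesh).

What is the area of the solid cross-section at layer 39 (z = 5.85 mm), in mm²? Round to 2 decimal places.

121.21 mm²

At z = 5.85 mm: the r=6.5 cylinder gives a regular 12-gon of circumradius 6.5 (constant along its height) (area = (12/2)·6.500²·sin(360°/12) = 126.75 mm²); the sphere at (13.5, 6): section is a regular 12-gon, circumradius = √(r²−h²) = √(9²−6.85²) = 5.838 (area = (12/2)·5.838²·sin(360°/12) = 102.23 mm²); After the difference (first − rest): starting from the r=6.5 cylinder (126.75 mm²), the r=9 sphere at (13.5, 6) misses the remaining region (no effect) — area = 126.75 mm²; the r=2.5 cylinder at (0, 7) gives a regular 12-gon of circumradius 2.5 (constant along its height) (area = (12/2)·2.500²·sin(360°/12) = 18.75 mm²); After the difference (first − rest): starting from that combined region (126.75 mm²), the r=2.5 cylinder at (0, 7) partially overlaps it — only the 5.54 mm² overlap (of its 18.75 mm²) is removed, clipping the outline — area = 121.21 mm². Overall, the cross-section is a single solid region. Net area = 121.21 mm².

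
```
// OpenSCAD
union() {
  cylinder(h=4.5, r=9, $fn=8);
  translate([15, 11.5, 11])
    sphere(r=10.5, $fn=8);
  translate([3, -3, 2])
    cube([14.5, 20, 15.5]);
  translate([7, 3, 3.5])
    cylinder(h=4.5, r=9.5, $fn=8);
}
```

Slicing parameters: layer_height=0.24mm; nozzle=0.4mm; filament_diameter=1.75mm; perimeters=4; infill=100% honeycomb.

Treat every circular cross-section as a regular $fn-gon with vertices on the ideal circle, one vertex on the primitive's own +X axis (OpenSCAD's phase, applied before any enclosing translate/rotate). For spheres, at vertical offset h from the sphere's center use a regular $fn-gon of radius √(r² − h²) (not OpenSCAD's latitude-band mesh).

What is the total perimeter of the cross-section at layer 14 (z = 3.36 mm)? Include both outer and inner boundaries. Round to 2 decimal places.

At z = 3.36 mm: the r=9 cylinder contributes a regular 8-gon of circumradius 9 (perimeter = 2·8·9.000·sin(180°/8) = 55.11 mm); the r=10.5 sphere at (15, 11.5) slices to a regular 8-gon of circumradius 7.203 (√(r²−h²) with h=7.64 from center) (perimeter = 2·8·7.203·sin(180°/8) = 44.10 mm); the cube at (3, -3) (footprint 14.5×20) is included at this height (perimeter 69.00 mm); the cylinder at (7, 3) is absent (z outside [3.5, 8]); Taking the union: the regions partially overlap (shared area 148.61 mm²), so the edge portions inside another operand are dropped and the merged outline is re-measured after clipping — boundary = 100.33 mm. Overall, the cross-section is a single solid region. Total boundary length (outer) = 100.33 mm.

100.33 mm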